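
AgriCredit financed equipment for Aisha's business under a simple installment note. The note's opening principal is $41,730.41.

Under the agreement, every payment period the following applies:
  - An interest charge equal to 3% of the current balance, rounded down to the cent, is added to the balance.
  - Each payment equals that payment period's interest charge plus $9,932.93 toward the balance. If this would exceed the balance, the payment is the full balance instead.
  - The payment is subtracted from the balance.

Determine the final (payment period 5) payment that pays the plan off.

$2,058.65

Payment period 1: $41,730.41 +$1,251.91 interest = $42,982.32; pay $11,184.84 → $31,797.48
Payment period 2: $31,797.48 +$953.92 interest = $32,751.40; pay $10,886.85 → $21,864.55
Payment period 3: $21,864.55 +$655.93 interest = $22,520.48; pay $10,588.86 → $11,931.62
Payment period 4: $11,931.62 +$357.94 interest = $12,289.56; pay $10,290.87 → $1,998.69
Payment period 5: $1,998.69 +$59.96 interest = $2,058.65; pay $2,058.65 → $0.00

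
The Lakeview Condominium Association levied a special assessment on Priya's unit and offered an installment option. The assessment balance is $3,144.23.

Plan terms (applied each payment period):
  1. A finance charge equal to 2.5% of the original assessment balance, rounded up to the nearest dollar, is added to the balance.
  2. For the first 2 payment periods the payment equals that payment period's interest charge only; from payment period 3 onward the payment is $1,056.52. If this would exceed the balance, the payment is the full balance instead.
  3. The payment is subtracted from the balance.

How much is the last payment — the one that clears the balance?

# | Opening | Interest | Payment | End bal
1 | $3,144.23 | $79.00 | $79.00 | $3,144.23
2 | $3,144.23 | $79.00 | $79.00 | $3,144.23
3 | $3,144.23 | $79.00 | $1,056.52 | $2,166.71
4 | $2,166.71 | $79.00 | $1,056.52 | $1,189.19
5 | $1,189.19 | $79.00 | $1,056.52 | $211.67
6 | $211.67 | $79.00 | $290.67 | $0.00

$290.67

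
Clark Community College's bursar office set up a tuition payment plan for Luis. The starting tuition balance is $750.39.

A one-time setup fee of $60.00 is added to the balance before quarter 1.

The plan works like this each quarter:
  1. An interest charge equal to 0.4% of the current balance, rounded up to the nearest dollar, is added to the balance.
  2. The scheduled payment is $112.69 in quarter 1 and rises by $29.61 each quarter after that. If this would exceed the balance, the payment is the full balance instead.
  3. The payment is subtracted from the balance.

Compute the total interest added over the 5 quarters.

$13.00

Quarter 1: opening $810.39; interest $4.00 → $814.39; payment $112.69; balance $701.70
Quarter 2: opening $701.70; interest $3.00 → $704.70; payment $142.30; balance $562.40
Quarter 3: opening $562.40; interest $3.00 → $565.40; payment $171.91; balance $393.49
Quarter 4: opening $393.49; interest $2.00 → $395.49; payment $201.52; balance $193.97
Quarter 5: opening $193.97; interest $1.00 → $194.97; payment $194.97; balance $0.00
Total interest: $4.00 + $3.00 + $3.00 + $2.00 + $1.00 = $13.00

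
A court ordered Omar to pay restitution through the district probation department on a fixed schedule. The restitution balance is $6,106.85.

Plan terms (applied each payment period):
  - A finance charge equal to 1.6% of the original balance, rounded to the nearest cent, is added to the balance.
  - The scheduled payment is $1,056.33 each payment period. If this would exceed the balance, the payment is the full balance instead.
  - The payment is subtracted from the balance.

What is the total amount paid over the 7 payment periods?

$6,790.82

# | Opening | Interest | Payment | End bal
1 | $6,106.85 | $97.71 | $1,056.33 | $5,148.23
2 | $5,148.23 | $97.71 | $1,056.33 | $4,189.61
3 | $4,189.61 | $97.71 | $1,056.33 | $3,230.99
4 | $3,230.99 | $97.71 | $1,056.33 | $2,272.37
5 | $2,272.37 | $97.71 | $1,056.33 | $1,313.75
6 | $1,313.75 | $97.71 | $1,056.33 | $355.13
7 | $355.13 | $97.71 | $452.84 | $0.00
Total paid: $6,790.82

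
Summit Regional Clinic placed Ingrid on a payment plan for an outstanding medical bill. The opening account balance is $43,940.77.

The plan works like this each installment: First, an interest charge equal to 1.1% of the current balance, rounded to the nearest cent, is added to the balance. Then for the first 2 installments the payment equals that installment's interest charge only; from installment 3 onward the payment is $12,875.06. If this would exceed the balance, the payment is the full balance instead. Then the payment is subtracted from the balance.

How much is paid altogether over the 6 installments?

$46,017.00

# | Opening | Interest | Payment | End bal
1 | $43,940.77 | $483.35 | $483.35 | $43,940.77
2 | $43,940.77 | $483.35 | $483.35 | $43,940.77
3 | $43,940.77 | $483.35 | $12,875.06 | $31,549.06
4 | $31,549.06 | $347.04 | $12,875.06 | $19,021.04
5 | $19,021.04 | $209.23 | $12,875.06 | $6,355.21
6 | $6,355.21 | $69.91 | $6,425.12 | $0.00
Total paid: $46,017.00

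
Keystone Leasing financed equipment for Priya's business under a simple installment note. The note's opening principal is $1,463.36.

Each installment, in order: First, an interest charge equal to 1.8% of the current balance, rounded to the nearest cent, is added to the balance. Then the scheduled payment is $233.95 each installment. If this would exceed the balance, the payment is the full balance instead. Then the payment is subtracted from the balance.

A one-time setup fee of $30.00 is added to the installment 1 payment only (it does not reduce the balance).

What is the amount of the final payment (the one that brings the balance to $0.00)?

$163.17

Installment 1: $1,463.36 +$26.34 interest = $1,489.70; pay $233.95 (+ $30.00 fee) → $1,255.75
Installment 2: $1,255.75 +$22.60 interest = $1,278.35; pay $233.95 → $1,044.40
Installment 3: $1,044.40 +$18.80 interest = $1,063.20; pay $233.95 → $829.25
Installment 4: $829.25 +$14.93 interest = $844.18; pay $233.95 → $610.23
Installment 5: $610.23 +$10.98 interest = $621.21; pay $233.95 → $387.26
Installment 6: $387.26 +$6.97 interest = $394.23; pay $233.95 → $160.28
Installment 7: $160.28 +$2.89 interest = $163.17; pay $163.17 → $0.00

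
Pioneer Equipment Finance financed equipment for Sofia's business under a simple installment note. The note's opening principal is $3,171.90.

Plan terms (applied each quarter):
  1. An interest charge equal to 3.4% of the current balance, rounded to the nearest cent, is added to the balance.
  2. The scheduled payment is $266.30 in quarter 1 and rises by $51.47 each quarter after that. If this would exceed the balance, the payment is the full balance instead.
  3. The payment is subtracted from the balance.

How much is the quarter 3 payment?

$369.24

# | Opening | Interest | Payment | End bal
1 | $3,171.90 | $107.84 | $266.30 | $3,013.44
2 | $3,013.44 | $102.46 | $317.77 | $2,798.13
3 | $2,798.13 | $95.14 | $369.24 | $2,524.03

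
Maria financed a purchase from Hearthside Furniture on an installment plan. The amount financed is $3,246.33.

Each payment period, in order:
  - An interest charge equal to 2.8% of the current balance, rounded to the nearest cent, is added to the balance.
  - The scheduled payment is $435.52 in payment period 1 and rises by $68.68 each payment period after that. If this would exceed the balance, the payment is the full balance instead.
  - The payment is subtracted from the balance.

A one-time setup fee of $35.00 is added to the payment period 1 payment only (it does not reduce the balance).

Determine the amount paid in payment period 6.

$737.79

Payment period 1: opening $3,246.33; interest $90.90 → $3,337.23; payment $435.52 (+ $35.00 fee); balance $2,901.71
Payment period 2: opening $2,901.71; interest $81.25 → $2,982.96; payment $504.20; balance $2,478.76
Payment period 3: opening $2,478.76; interest $69.41 → $2,548.17; payment $572.88; balance $1,975.29
Payment period 4: opening $1,975.29; interest $55.31 → $2,030.60; payment $641.56; balance $1,389.04
Payment period 5: opening $1,389.04; interest $38.89 → $1,427.93; payment $710.24; balance $717.69
Payment period 6: opening $717.69; interest $20.10 → $737.79; payment $737.79; balance $0.00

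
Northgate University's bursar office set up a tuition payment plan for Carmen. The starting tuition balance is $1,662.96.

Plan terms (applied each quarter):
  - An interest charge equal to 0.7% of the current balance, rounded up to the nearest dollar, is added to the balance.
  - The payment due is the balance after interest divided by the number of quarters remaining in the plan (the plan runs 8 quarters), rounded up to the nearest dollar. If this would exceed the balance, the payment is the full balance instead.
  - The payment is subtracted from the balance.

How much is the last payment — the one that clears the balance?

Quarter 1: $1,662.96 +$12.00 interest = $1,674.96; pay $210.00 → $1,464.96
Quarter 2: $1,464.96 +$11.00 interest = $1,475.96; pay $211.00 → $1,264.96
Quarter 3: $1,264.96 +$9.00 interest = $1,273.96; pay $213.00 → $1,060.96
Quarter 4: $1,060.96 +$8.00 interest = $1,068.96; pay $214.00 → $854.96
Quarter 5: $854.96 +$6.00 interest = $860.96; pay $216.00 → $644.96
Quarter 6: $644.96 +$5.00 interest = $649.96; pay $217.00 → $432.96
Quarter 7: $432.96 +$4.00 interest = $436.96; pay $219.00 → $217.96
Quarter 8: $217.96 +$2.00 interest = $219.96; pay $219.96 → $0.00

$219.96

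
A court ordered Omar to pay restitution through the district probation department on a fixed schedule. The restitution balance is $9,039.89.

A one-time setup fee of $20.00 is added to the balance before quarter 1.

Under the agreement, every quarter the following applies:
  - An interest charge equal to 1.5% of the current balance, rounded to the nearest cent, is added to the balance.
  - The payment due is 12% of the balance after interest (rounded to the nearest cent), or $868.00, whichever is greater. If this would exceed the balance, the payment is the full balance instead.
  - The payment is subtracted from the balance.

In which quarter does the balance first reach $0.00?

11

# | Opening | Interest | Payment | End bal
1 | $9,059.89 | $135.90 | $1,103.49 | $8,092.30
2 | $8,092.30 | $121.38 | $985.64 | $7,228.04
3 | $7,228.04 | $108.42 | $880.38 | $6,456.08
4 | $6,456.08 | $96.84 | $868.00 | $5,684.92
5 | $5,684.92 | $85.27 | $868.00 | $4,902.19
6 | $4,902.19 | $73.53 | $868.00 | $4,107.72
7 | $4,107.72 | $61.62 | $868.00 | $3,301.34
8 | $3,301.34 | $49.52 | $868.00 | $2,482.86
9 | $2,482.86 | $37.24 | $868.00 | $1,652.10
10 | $1,652.10 | $24.78 | $868.00 | $808.88
11 | $808.88 | $12.13 | $821.01 | $0.00
Balance reaches $0.00 in quarter 11.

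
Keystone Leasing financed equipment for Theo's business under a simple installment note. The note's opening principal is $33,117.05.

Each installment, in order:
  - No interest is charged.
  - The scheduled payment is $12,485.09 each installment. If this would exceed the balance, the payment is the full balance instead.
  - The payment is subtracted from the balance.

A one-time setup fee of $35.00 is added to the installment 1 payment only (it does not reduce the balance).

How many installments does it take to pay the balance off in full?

3

Installment 1: opening $33,117.05; payment $12,485.09 (+ $35.00 fee); balance $20,631.96
Installment 2: opening $20,631.96; payment $12,485.09; balance $8,146.87
Installment 3: opening $8,146.87; payment $8,146.87; balance $0.00
Balance reaches $0.00 in installment 3.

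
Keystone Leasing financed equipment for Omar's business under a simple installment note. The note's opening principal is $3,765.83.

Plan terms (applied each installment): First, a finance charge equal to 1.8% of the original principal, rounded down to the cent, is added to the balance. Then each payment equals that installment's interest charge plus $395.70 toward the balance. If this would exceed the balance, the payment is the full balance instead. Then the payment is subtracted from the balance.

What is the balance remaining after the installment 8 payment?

$600.23

Installment 1: opening $3,765.83; interest $67.78 → $3,833.61; payment $463.48; balance $3,370.13
Installment 2: opening $3,370.13; interest $67.78 → $3,437.91; payment $463.48; balance $2,974.43
Installment 3: opening $2,974.43; interest $67.78 → $3,042.21; payment $463.48; balance $2,578.73
Installment 4: opening $2,578.73; interest $67.78 → $2,646.51; payment $463.48; balance $2,183.03
Installment 5: opening $2,183.03; interest $67.78 → $2,250.81; payment $463.48; balance $1,787.33
Installment 6: opening $1,787.33; interest $67.78 → $1,855.11; payment $463.48; balance $1,391.63
Installment 7: opening $1,391.63; interest $67.78 → $1,459.41; payment $463.48; balance $995.93
Installment 8: opening $995.93; interest $67.78 → $1,063.71; payment $463.48; balance $600.23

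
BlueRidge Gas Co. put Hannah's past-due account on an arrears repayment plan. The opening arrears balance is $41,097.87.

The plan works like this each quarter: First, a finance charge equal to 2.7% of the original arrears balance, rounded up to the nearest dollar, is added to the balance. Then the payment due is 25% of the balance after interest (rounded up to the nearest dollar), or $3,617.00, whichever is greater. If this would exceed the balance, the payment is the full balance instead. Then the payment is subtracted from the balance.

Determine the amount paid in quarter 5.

Quarter 1: $41,097.87 +$1,110.00 interest = $42,207.87; pay $10,552.00 → $31,655.87
Quarter 2: $31,655.87 +$1,110.00 interest = $32,765.87; pay $8,192.00 → $24,573.87
Quarter 3: $24,573.87 +$1,110.00 interest = $25,683.87; pay $6,421.00 → $19,262.87
Quarter 4: $19,262.87 +$1,110.00 interest = $20,372.87; pay $5,094.00 → $15,278.87
Quarter 5: $15,278.87 +$1,110.00 interest = $16,388.87; pay $4,098.00 → $12,290.87

$4,098.00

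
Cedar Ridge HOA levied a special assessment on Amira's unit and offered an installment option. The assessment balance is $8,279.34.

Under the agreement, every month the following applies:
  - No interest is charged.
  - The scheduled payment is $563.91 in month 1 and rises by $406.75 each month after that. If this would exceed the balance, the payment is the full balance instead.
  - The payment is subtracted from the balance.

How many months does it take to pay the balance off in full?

6

Month 1: opening $8,279.34; payment $563.91; balance $7,715.43
Month 2: opening $7,715.43; payment $970.66; balance $6,744.77
Month 3: opening $6,744.77; payment $1,377.41; balance $5,367.36
Month 4: opening $5,367.36; payment $1,784.16; balance $3,583.20
Month 5: opening $3,583.20; payment $2,190.91; balance $1,392.29
Month 6: opening $1,392.29; payment $1,392.29; balance $0.00
Balance reaches $0.00 in month 6.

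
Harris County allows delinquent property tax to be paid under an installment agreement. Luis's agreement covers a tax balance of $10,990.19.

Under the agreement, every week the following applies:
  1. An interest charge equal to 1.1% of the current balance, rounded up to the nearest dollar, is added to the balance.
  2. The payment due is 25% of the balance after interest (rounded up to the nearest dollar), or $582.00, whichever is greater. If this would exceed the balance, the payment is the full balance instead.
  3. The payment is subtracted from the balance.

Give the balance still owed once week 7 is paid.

Week 1: opening $10,990.19; interest $121.00 → $11,111.19; payment $2,778.00; balance $8,333.19
Week 2: opening $8,333.19; interest $92.00 → $8,425.19; payment $2,107.00; balance $6,318.19
Week 3: opening $6,318.19; interest $70.00 → $6,388.19; payment $1,598.00; balance $4,790.19
Week 4: opening $4,790.19; interest $53.00 → $4,843.19; payment $1,211.00; balance $3,632.19
Week 5: opening $3,632.19; interest $40.00 → $3,672.19; payment $919.00; balance $2,753.19
Week 6: opening $2,753.19; interest $31.00 → $2,784.19; payment $697.00; balance $2,087.19
Week 7: opening $2,087.19; interest $23.00 → $2,110.19; payment $582.00; balance $1,528.19

$1,528.19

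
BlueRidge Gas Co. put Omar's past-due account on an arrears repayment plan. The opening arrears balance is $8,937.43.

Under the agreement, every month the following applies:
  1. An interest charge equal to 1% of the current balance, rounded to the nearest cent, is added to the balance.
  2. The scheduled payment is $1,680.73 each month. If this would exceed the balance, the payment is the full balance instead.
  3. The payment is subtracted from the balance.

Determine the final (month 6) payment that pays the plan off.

Month 1: opening $8,937.43; interest $89.37 → $9,026.80; payment $1,680.73; balance $7,346.07
Month 2: opening $7,346.07; interest $73.46 → $7,419.53; payment $1,680.73; balance $5,738.80
Month 3: opening $5,738.80; interest $57.39 → $5,796.19; payment $1,680.73; balance $4,115.46
Month 4: opening $4,115.46; interest $41.15 → $4,156.61; payment $1,680.73; balance $2,475.88
Month 5: opening $2,475.88; interest $24.76 → $2,500.64; payment $1,680.73; balance $819.91
Month 6: opening $819.91; interest $8.20 → $828.11; payment $828.11; balance $0.00

$828.11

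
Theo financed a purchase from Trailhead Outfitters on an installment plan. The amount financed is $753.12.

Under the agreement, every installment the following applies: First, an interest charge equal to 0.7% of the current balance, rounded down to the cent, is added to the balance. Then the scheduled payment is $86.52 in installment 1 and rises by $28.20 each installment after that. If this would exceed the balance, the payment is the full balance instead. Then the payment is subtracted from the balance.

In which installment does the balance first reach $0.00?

Installment 1: opening $753.12; interest $5.27 → $758.39; payment $86.52; balance $671.87
Installment 2: opening $671.87; interest $4.70 → $676.57; payment $114.72; balance $561.85
Installment 3: opening $561.85; interest $3.93 → $565.78; payment $142.92; balance $422.86
Installment 4: opening $422.86; interest $2.96 → $425.82; payment $171.12; balance $254.70
Installment 5: opening $254.70; interest $1.78 → $256.48; payment $199.32; balance $57.16
Installment 6: opening $57.16; interest $0.40 → $57.56; payment $57.56; balance $0.00
Balance reaches $0.00 in installment 6.

6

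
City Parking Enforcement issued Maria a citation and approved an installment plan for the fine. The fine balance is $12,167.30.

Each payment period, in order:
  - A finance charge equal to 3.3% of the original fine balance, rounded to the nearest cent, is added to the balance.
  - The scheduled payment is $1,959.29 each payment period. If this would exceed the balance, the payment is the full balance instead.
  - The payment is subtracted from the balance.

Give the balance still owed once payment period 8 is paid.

Payment period 1: $12,167.30 +$401.52 interest = $12,568.82; pay $1,959.29 → $10,609.53
Payment period 2: $10,609.53 +$401.52 interest = $11,011.05; pay $1,959.29 → $9,051.76
Payment period 3: $9,051.76 +$401.52 interest = $9,453.28; pay $1,959.29 → $7,493.99
Payment period 4: $7,493.99 +$401.52 interest = $7,895.51; pay $1,959.29 → $5,936.22
Payment period 5: $5,936.22 +$401.52 interest = $6,337.74; pay $1,959.29 → $4,378.45
Payment period 6: $4,378.45 +$401.52 interest = $4,779.97; pay $1,959.29 → $2,820.68
Payment period 7: $2,820.68 +$401.52 interest = $3,222.20; pay $1,959.29 → $1,262.91
Payment period 8: $1,262.91 +$401.52 interest = $1,664.43; pay $1,664.43 → $0.00

$0.00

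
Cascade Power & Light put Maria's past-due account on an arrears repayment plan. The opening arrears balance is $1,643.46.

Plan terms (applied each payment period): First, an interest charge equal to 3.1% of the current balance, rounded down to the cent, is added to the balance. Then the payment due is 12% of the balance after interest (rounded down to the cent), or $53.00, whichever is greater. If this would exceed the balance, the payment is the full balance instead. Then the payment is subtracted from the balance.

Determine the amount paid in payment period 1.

$203.32

Payment period 1: $1,643.46 +$50.94 interest = $1,694.40; pay $203.32 → $1,491.08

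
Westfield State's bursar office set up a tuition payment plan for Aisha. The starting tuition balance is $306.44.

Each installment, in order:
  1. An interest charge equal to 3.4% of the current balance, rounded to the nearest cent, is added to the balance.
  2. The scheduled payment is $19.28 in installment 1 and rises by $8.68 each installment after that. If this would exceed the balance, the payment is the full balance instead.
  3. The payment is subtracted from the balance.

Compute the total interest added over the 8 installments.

$57.07

Installment 1: $306.44 +$10.42 interest = $316.86; pay $19.28 → $297.58
Installment 2: $297.58 +$10.12 interest = $307.70; pay $27.96 → $279.74
Installment 3: $279.74 +$9.51 interest = $289.25; pay $36.64 → $252.61
Installment 4: $252.61 +$8.59 interest = $261.20; pay $45.32 → $215.88
Installment 5: $215.88 +$7.34 interest = $223.22; pay $54.00 → $169.22
Installment 6: $169.22 +$5.75 interest = $174.97; pay $62.68 → $112.29
Installment 7: $112.29 +$3.82 interest = $116.11; pay $71.36 → $44.75
Installment 8: $44.75 +$1.52 interest = $46.27; pay $46.27 → $0.00
Total interest: $10.42 + $10.12 + $9.51 + $8.59 + $7.34 + $5.75 + $3.82 + $1.52 = $57.07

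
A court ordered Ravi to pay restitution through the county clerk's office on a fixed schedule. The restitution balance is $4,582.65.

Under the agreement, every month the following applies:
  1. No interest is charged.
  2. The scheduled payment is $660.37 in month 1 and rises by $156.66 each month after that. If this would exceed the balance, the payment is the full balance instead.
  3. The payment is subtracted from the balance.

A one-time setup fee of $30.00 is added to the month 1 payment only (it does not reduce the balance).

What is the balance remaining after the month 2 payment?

$3,105.25

Month 1: opening $4,582.65; payment $660.37 (+ $30.00 fee); balance $3,922.28
Month 2: opening $3,922.28; payment $817.03; balance $3,105.25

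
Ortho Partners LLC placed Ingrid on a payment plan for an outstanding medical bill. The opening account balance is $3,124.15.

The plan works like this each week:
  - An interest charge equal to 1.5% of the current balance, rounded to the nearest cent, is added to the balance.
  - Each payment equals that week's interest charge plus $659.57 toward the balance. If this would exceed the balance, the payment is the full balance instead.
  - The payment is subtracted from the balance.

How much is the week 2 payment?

Week 1: $3,124.15 +$46.86 interest = $3,171.01; pay $706.43 → $2,464.58
Week 2: $2,464.58 +$36.97 interest = $2,501.55; pay $696.54 → $1,805.01

$696.54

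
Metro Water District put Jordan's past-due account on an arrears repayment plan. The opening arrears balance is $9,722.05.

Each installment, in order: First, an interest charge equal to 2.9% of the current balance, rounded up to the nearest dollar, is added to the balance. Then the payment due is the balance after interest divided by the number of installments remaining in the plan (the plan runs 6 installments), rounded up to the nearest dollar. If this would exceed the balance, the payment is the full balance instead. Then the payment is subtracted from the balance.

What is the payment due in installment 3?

# | Opening | Interest | Payment | End bal
1 | $9,722.05 | $282.00 | $1,668.00 | $8,336.05
2 | $8,336.05 | $242.00 | $1,716.00 | $6,862.05
3 | $6,862.05 | $199.00 | $1,766.00 | $5,295.05

$1,766.00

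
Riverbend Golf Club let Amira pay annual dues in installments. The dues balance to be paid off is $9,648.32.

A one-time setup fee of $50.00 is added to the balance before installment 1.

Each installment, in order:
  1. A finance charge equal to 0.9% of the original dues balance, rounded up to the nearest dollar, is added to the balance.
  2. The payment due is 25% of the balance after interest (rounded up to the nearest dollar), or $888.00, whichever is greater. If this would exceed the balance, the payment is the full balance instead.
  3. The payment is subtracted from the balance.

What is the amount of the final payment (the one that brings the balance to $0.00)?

$128.32

Installment 1: opening $9,698.32; interest $87.00 → $9,785.32; payment $2,447.00; balance $7,338.32
Installment 2: opening $7,338.32; interest $87.00 → $7,425.32; payment $1,857.00; balance $5,568.32
Installment 3: opening $5,568.32; interest $87.00 → $5,655.32; payment $1,414.00; balance $4,241.32
Installment 4: opening $4,241.32; interest $87.00 → $4,328.32; payment $1,083.00; balance $3,245.32
Installment 5: opening $3,245.32; interest $87.00 → $3,332.32; payment $888.00; balance $2,444.32
Installment 6: opening $2,444.32; interest $87.00 → $2,531.32; payment $888.00; balance $1,643.32
Installment 7: opening $1,643.32; interest $87.00 → $1,730.32; payment $888.00; balance $842.32
Installment 8: opening $842.32; interest $87.00 → $929.32; payment $888.00; balance $41.32
Installment 9: opening $41.32; interest $87.00 → $128.32; payment $128.32; balance $0.00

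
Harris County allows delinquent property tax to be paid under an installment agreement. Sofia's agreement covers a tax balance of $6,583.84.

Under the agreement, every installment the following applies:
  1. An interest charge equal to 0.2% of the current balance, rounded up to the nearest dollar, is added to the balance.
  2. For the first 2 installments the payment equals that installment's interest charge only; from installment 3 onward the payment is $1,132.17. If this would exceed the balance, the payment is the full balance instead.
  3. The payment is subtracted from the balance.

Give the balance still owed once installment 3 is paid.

# | Opening | Interest | Payment | End bal
1 | $6,583.84 | $14.00 | $14.00 | $6,583.84
2 | $6,583.84 | $14.00 | $14.00 | $6,583.84
3 | $6,583.84 | $14.00 | $1,132.17 | $5,465.67

$5,465.67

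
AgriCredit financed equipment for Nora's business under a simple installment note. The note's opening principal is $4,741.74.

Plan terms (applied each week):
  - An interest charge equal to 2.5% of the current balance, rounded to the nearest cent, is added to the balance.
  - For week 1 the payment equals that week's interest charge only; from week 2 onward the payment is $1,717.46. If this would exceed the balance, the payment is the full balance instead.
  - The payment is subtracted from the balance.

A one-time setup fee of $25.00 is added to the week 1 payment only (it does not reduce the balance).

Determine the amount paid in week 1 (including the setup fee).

# | Opening | Interest | Payment | Fee | End bal
1 | $4,741.74 | $118.54 | $118.54 | $25.00 | $4,741.74

$143.54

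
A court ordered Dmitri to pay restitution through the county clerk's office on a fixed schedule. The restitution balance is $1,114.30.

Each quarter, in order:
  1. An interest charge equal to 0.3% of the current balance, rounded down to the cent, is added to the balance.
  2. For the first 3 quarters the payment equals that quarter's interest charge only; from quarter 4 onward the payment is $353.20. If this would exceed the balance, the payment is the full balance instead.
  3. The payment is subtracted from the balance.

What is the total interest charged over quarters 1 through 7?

$17.07

Quarter 1: opening $1,114.30; interest $3.34 → $1,117.64; payment $3.34; balance $1,114.30
Quarter 2: opening $1,114.30; interest $3.34 → $1,117.64; payment $3.34; balance $1,114.30
Quarter 3: opening $1,114.30; interest $3.34 → $1,117.64; payment $3.34; balance $1,114.30
Quarter 4: opening $1,114.30; interest $3.34 → $1,117.64; payment $353.20; balance $764.44
Quarter 5: opening $764.44; interest $2.29 → $766.73; payment $353.20; balance $413.53
Quarter 6: opening $413.53; interest $1.24 → $414.77; payment $353.20; balance $61.57
Quarter 7: opening $61.57; interest $0.18 → $61.75; payment $61.75; balance $0.00
Total interest: $3.34 + $3.34 + $3.34 + $3.34 + $2.29 + $1.24 + $0.18 = $17.07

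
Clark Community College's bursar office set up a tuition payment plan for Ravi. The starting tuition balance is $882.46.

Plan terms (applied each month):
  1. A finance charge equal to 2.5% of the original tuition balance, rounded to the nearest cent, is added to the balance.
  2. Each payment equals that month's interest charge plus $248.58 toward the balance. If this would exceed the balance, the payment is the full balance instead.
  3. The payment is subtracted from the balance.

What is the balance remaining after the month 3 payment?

$136.72

# | Opening | Interest | Payment | End bal
1 | $882.46 | $22.06 | $270.64 | $633.88
2 | $633.88 | $22.06 | $270.64 | $385.30
3 | $385.30 | $22.06 | $270.64 | $136.72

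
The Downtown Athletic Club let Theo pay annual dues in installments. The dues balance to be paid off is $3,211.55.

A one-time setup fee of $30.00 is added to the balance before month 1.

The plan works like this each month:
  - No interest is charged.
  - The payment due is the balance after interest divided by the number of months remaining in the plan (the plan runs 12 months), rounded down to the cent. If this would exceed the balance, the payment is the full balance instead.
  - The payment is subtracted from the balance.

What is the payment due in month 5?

# | Opening | Payment | End bal
1 | $3,241.55 | $270.12 | $2,971.43
2 | $2,971.43 | $270.13 | $2,701.30
3 | $2,701.30 | $270.13 | $2,431.17
4 | $2,431.17 | $270.13 | $2,161.04
5 | $2,161.04 | $270.13 | $1,890.91

$270.13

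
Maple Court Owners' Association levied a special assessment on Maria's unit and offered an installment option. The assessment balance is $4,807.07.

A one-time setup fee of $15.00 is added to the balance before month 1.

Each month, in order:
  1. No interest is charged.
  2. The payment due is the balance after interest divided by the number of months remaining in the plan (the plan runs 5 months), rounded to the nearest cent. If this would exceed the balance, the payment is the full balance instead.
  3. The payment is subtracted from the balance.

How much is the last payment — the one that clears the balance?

$964.41

Month 1: $4,822.07 − $964.41 → $3,857.66
Month 2: $3,857.66 − $964.42 → $2,893.24
Month 3: $2,893.24 − $964.41 → $1,928.83
Month 4: $1,928.83 − $964.42 → $964.41
Month 5: $964.41 − $964.41 → $0.00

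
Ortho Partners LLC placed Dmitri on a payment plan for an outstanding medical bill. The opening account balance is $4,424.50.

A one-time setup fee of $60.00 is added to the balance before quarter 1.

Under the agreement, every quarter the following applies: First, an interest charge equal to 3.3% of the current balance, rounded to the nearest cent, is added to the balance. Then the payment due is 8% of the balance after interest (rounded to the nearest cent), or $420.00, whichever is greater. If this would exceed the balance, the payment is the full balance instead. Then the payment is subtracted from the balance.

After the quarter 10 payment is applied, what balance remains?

Quarter 1: opening $4,484.50; interest $147.99 → $4,632.49; payment $420.00; balance $4,212.49
Quarter 2: opening $4,212.49; interest $139.01 → $4,351.50; payment $420.00; balance $3,931.50
Quarter 3: opening $3,931.50; interest $129.74 → $4,061.24; payment $420.00; balance $3,641.24
Quarter 4: opening $3,641.24; interest $120.16 → $3,761.40; payment $420.00; balance $3,341.40
Quarter 5: opening $3,341.40; interest $110.27 → $3,451.67; payment $420.00; balance $3,031.67
Quarter 6: opening $3,031.67; interest $100.05 → $3,131.72; payment $420.00; balance $2,711.72
Quarter 7: opening $2,711.72; interest $89.49 → $2,801.21; payment $420.00; balance $2,381.21
Quarter 8: opening $2,381.21; interest $78.58 → $2,459.79; payment $420.00; balance $2,039.79
Quarter 9: opening $2,039.79; interest $67.31 → $2,107.10; payment $420.00; balance $1,687.10
Quarter 10: opening $1,687.10; interest $55.67 → $1,742.77; payment $420.00; balance $1,322.77

$1,322.77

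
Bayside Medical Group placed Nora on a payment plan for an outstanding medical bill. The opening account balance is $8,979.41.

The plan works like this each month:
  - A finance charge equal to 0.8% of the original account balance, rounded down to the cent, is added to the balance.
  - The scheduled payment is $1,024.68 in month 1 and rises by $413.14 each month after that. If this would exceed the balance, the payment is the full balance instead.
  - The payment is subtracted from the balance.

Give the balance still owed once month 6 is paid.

# | Opening | Interest | Payment | End bal
1 | $8,979.41 | $71.83 | $1,024.68 | $8,026.56
2 | $8,026.56 | $71.83 | $1,437.82 | $6,660.57
3 | $6,660.57 | $71.83 | $1,850.96 | $4,881.44
4 | $4,881.44 | $71.83 | $2,264.10 | $2,689.17
5 | $2,689.17 | $71.83 | $2,677.24 | $83.76
6 | $83.76 | $71.83 | $155.59 | $0.00

$0.00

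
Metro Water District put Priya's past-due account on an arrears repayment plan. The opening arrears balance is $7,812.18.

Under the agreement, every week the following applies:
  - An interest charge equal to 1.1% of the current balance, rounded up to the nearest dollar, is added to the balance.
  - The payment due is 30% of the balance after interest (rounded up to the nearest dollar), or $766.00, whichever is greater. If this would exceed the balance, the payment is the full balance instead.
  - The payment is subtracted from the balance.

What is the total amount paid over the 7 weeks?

$8,076.18

Week 1: $7,812.18 +$86.00 interest = $7,898.18; pay $2,370.00 → $5,528.18
Week 2: $5,528.18 +$61.00 interest = $5,589.18; pay $1,677.00 → $3,912.18
Week 3: $3,912.18 +$44.00 interest = $3,956.18; pay $1,187.00 → $2,769.18
Week 4: $2,769.18 +$31.00 interest = $2,800.18; pay $841.00 → $1,959.18
Week 5: $1,959.18 +$22.00 interest = $1,981.18; pay $766.00 → $1,215.18
Week 6: $1,215.18 +$14.00 interest = $1,229.18; pay $766.00 → $463.18
Week 7: $463.18 +$6.00 interest = $469.18; pay $469.18 → $0.00
Total paid: $8,076.18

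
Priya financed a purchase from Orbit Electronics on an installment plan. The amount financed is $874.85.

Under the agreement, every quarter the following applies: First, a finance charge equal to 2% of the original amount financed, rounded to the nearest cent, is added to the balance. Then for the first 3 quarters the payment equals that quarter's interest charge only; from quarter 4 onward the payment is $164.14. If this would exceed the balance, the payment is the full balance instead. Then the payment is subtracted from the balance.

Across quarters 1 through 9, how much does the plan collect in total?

$1,032.35

# | Opening | Interest | Payment | End bal
1 | $874.85 | $17.50 | $17.50 | $874.85
2 | $874.85 | $17.50 | $17.50 | $874.85
3 | $874.85 | $17.50 | $17.50 | $874.85
4 | $874.85 | $17.50 | $164.14 | $728.21
5 | $728.21 | $17.50 | $164.14 | $581.57
6 | $581.57 | $17.50 | $164.14 | $434.93
7 | $434.93 | $17.50 | $164.14 | $288.29
8 | $288.29 | $17.50 | $164.14 | $141.65
9 | $141.65 | $17.50 | $159.15 | $0.00
Total paid: $1,032.35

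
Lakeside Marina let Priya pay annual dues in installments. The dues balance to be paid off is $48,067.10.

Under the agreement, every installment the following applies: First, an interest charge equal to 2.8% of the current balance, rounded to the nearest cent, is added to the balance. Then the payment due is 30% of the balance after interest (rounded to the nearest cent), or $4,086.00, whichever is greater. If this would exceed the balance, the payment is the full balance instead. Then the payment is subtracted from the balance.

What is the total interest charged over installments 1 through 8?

# | Opening | Interest | Payment | End bal
1 | $48,067.10 | $1,345.88 | $14,823.89 | $34,589.09
2 | $34,589.09 | $968.49 | $10,667.27 | $24,890.31
3 | $24,890.31 | $696.93 | $7,676.17 | $17,911.07
4 | $17,911.07 | $501.51 | $5,523.77 | $12,888.81
5 | $12,888.81 | $360.89 | $4,086.00 | $9,163.70
6 | $9,163.70 | $256.58 | $4,086.00 | $5,334.28
7 | $5,334.28 | $149.36 | $4,086.00 | $1,397.64
8 | $1,397.64 | $39.13 | $1,436.77 | $0.00
Total interest: $1,345.88 + $968.49 + $696.93 + $501.51 + $360.89 + $256.58 + $149.36 + $39.13 = $4,318.77

$4,318.77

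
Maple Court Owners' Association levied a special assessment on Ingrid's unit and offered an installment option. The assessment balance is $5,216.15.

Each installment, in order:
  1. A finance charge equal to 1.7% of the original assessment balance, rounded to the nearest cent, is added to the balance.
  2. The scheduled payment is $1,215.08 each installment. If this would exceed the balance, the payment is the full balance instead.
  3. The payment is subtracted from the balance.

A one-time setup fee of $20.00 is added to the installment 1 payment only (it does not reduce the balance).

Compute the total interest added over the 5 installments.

Installment 1: opening $5,216.15; interest $88.67 → $5,304.82; payment $1,215.08 (+ $20.00 fee); balance $4,089.74
Installment 2: opening $4,089.74; interest $88.67 → $4,178.41; payment $1,215.08; balance $2,963.33
Installment 3: opening $2,963.33; interest $88.67 → $3,052.00; payment $1,215.08; balance $1,836.92
Installment 4: opening $1,836.92; interest $88.67 → $1,925.59; payment $1,215.08; balance $710.51
Installment 5: opening $710.51; interest $88.67 → $799.18; payment $799.18; balance $0.00
Total interest: $88.67 + $88.67 + $88.67 + $88.67 + $88.67 = $443.35

$443.35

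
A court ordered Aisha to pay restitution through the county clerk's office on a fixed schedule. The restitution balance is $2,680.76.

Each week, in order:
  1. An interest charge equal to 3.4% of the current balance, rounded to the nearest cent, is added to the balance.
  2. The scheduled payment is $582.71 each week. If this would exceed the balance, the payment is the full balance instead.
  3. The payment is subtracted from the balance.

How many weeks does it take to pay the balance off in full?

6

Week 1: opening $2,680.76; interest $91.15 → $2,771.91; payment $582.71; balance $2,189.20
Week 2: opening $2,189.20; interest $74.43 → $2,263.63; payment $582.71; balance $1,680.92
Week 3: opening $1,680.92; interest $57.15 → $1,738.07; payment $582.71; balance $1,155.36
Week 4: opening $1,155.36; interest $39.28 → $1,194.64; payment $582.71; balance $611.93
Week 5: opening $611.93; interest $20.81 → $632.74; payment $582.71; balance $50.03
Week 6: opening $50.03; interest $1.70 → $51.73; payment $51.73; balance $0.00
Balance reaches $0.00 in week 6.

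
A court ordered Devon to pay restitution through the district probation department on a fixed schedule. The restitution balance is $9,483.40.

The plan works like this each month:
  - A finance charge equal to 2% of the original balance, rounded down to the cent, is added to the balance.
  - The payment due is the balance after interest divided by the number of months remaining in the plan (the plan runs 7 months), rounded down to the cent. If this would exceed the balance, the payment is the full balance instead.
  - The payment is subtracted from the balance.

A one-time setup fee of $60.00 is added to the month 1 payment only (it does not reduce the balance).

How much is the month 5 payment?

$1,562.04

Month 1: $9,483.40 +$189.66 interest = $9,673.06; pay $1,381.86 (+ $60.00 fee) → $8,291.20
Month 2: $8,291.20 +$189.66 interest = $8,480.86; pay $1,413.47 → $7,067.39
Month 3: $7,067.39 +$189.66 interest = $7,257.05; pay $1,451.41 → $5,805.64
Month 4: $5,805.64 +$189.66 interest = $5,995.30; pay $1,498.82 → $4,496.48
Month 5: $4,496.48 +$189.66 interest = $4,686.14; pay $1,562.04 → $3,124.10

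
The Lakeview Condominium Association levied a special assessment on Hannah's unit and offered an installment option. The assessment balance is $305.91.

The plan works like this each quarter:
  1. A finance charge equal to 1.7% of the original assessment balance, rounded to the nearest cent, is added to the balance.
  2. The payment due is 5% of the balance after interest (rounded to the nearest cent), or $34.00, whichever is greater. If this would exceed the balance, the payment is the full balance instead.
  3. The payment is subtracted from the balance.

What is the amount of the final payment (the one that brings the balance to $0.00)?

Quarter 1: opening $305.91; interest $5.20 → $311.11; payment $34.00; balance $277.11
Quarter 2: opening $277.11; interest $5.20 → $282.31; payment $34.00; balance $248.31
Quarter 3: opening $248.31; interest $5.20 → $253.51; payment $34.00; balance $219.51
Quarter 4: opening $219.51; interest $5.20 → $224.71; payment $34.00; balance $190.71
Quarter 5: opening $190.71; interest $5.20 → $195.91; payment $34.00; balance $161.91
Quarter 6: opening $161.91; interest $5.20 → $167.11; payment $34.00; balance $133.11
Quarter 7: opening $133.11; interest $5.20 → $138.31; payment $34.00; balance $104.31
Quarter 8: opening $104.31; interest $5.20 → $109.51; payment $34.00; balance $75.51
Quarter 9: opening $75.51; interest $5.20 → $80.71; payment $34.00; balance $46.71
Quarter 10: opening $46.71; interest $5.20 → $51.91; payment $34.00; balance $17.91
Quarter 11: opening $17.91; interest $5.20 → $23.11; payment $23.11; balance $0.00

$23.11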